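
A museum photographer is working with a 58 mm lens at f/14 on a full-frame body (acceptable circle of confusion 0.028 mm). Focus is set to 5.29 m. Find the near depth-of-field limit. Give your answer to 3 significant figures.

Hyperfocal distance H = f²/(N·c) + f = 58²/(14 × 0.028) + 58 = 3364/0.392 + 58 ≈ 8639.6 mm ≈ 8.640 m.
Near limit Dn = s·(H − f)/(H + s − 2f) = 5290 × (8639.6 − 58) / (8639.6 + 5290 − 2 × 58) = 5290 × 8581.6 / 13813.6 ≈ 3286.4 mm ≈ 3.29 m.

3.29 m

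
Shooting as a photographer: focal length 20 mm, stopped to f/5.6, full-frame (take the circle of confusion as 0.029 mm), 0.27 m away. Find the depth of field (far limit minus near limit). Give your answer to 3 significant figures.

Hyperfocal distance H = f²/(N·c) + f = 20²/(5.6 × 0.029) + 20 = 400/0.1624 + 20 ≈ 2483.1 mm ≈ 2.483 m.
Near limit Dn = s·(H − f)/(H + s − 2f) = 270 × (2483.1 − 20) / (2483.1 + 270 − 2 × 20) = 270 × 2463.1 / 2713.1 ≈ 245.120 mm.
Far limit Df = s·(H − f)/(H − s) = 270 × (2483.1 − 20) / (2483.1 − 270) = 270 × 2463.1 / 2213.1 ≈ 300.501 mm.
Depth of field = Df − Dn = 300.501 − 245.120 ≈ 55.381 mm.

55.4 mm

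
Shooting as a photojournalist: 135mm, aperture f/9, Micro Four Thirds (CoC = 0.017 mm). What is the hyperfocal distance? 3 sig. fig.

Hyperfocal distance H = f²/(N·c) + f = 135²/(9 × 0.017) + 135 = 18225/0.153 + 135 ≈ 119252.6 mm ≈ 119 m.

119 m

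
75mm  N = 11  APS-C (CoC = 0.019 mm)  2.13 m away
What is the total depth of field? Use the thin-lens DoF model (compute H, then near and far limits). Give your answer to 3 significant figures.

Hyperfocal distance H = f²/(N·c) + f = 75²/(11 × 0.019) + 75 = 5625/0.209 + 75 ≈ 26988.9 mm ≈ 26.99 m.
Near limit Dn = s·(H − f)/(H + s − 2f) = 2130 × (26988.9 − 75) / (26988.9 + 2130 − 2 × 75) = 2130 × 26913.9 / 28968.9 ≈ 1978.90 mm.
Far limit Df = s·(H − f)/(H − s) = 2130 × (26988.9 − 75) / (26988.9 − 2130) = 2130 × 26913.9 / 24858.9 ≈ 2306.08 mm.
Depth of field = Df − Dn = 2306.08 − 1978.90 ≈ 327.18 mm.

327 mm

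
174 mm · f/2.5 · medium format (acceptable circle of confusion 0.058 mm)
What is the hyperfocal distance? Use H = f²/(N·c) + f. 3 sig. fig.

209 m

Hyperfocal distance H = f²/(N·c) + f = 174²/(2.5 × 0.058) + 174 = 30276/0.145 + 174 ≈ 208974.0 mm ≈ 209 m.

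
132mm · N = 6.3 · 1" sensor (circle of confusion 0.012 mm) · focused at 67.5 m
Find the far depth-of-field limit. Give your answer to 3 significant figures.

Hyperfocal distance H = f²/(N·c) + f = 132²/(6.3 × 0.012) + 132 = 17424/0.0756 + 132 ≈ 230608.2 mm ≈ 230.6 m.
Far limit Df = s·(H − f)/(H − s) = 67500 × (230608.2 − 132) / (230608.2 − 67500) = 67500 × 230476.2 / 163108.2 ≈ 95379 mm ≈ 95.4 m.

95.4 m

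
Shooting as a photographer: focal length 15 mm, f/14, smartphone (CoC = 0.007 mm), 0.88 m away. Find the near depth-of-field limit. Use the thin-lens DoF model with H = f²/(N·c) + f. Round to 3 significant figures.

Hyperfocal distance H = f²/(N·c) + f = 15²/(14 × 0.007) + 15 = 225/0.098 + 15 ≈ 2310.9 mm ≈ 2.311 m.
Near limit Dn = s·(H − f)/(H + s − 2f) = 880 × (2310.9 − 15) / (2310.9 + 880 − 2 × 15) = 880 × 2295.9 / 3160.9 ≈ 639.18 mm ≈ 0.639 m.

0.639 m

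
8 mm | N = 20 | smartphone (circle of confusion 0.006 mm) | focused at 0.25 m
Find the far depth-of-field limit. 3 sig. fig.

458 mm

Hyperfocal distance H = f²/(N·c) + f = 8²/(20 × 0.006) + 8 = 64/0.12 + 8 ≈ 541.3 mm ≈ 0.541 m.
Far limit Df = s·(H − f)/(H − s) = 250 × (541.3 − 8) / (541.3 − 250) = 250 × 533.3 / 291.3 ≈ 457.67 mm.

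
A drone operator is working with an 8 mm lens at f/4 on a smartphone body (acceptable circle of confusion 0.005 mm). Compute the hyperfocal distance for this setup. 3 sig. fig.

Hyperfocal distance H = f²/(N·c) + f = 8²/(4 × 0.005) + 8 = 64/0.02 + 8 ≈ 3208.0 mm ≈ 3.21 m.

3.21 m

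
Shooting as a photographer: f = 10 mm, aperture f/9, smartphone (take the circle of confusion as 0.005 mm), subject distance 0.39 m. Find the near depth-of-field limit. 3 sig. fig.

333 mm

Hyperfocal distance H = f²/(N·c) + f = 10²/(9 × 0.005) + 10 = 100/0.045 + 10 ≈ 2232.2 mm ≈ 2.232 m.
Near limit Dn = s·(H − f)/(H + s − 2f) = 390 × (2232.2 − 10) / (2232.2 + 390 − 2 × 10) = 390 × 2222.2 / 2602.2 ≈ 333.05 mm.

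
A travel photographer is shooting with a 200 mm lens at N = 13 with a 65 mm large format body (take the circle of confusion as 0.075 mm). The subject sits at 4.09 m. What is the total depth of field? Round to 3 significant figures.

0.783 m

Hyperfocal distance H = f²/(N·c) + f = 200²/(13 × 0.075) + 200 = 40000/0.975 + 200 ≈ 41225.6 mm ≈ 41.23 m.
Near limit Dn = s·(H − f)/(H + s − 2f) = 4090 × (41225.6 − 200) / (41225.6 + 4090 − 2 × 200) = 4090 × 41025.6 / 44915.6 ≈ 3735.78 mm.
Far limit Df = s·(H − f)/(H − s) = 4090 × (41225.6 − 200) / (41225.6 − 4090) = 4090 × 41025.6 / 37135.6 ≈ 4518.43 mm.
Depth of field = Df − Dn = 4518.43 − 3735.78 ≈ 782.65 mm ≈ 0.783 m.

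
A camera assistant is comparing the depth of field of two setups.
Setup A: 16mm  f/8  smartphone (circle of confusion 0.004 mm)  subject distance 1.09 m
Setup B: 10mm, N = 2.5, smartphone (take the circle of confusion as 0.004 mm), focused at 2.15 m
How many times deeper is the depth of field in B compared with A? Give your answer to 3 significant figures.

Setup A: H = 16²/(8×0.004) + 16 ≈ 8016.0 mm; DoF = Df − Dn = 1259.02 − 960.99 ≈ 298.03 mm.
Setup B: H = 10²/(2.5×0.004) + 10 ≈ 10010.0 mm; DoF = Df − Dn = 2735.37 − 1771.00 ≈ 964.37 mm.
Ratio = 964.37 / 298.03 ≈ 3.24.

3.24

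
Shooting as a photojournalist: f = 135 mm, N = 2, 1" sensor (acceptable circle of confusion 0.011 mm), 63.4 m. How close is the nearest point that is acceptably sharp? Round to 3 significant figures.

Hyperfocal distance H = f²/(N·c) + f = 135²/(2 × 0.011) + 135 = 18225/0.022 + 135 ≈ 828544.1 mm ≈ 828.5 m.
Near limit Dn = s·(H − f)/(H + s − 2f) = 63400 × (828544.1 − 135) / (828544.1 + 63400 − 2 × 135) = 63400 × 828409.1 / 891674.1 ≈ 58902 mm ≈ 58.9 m.

58.9 m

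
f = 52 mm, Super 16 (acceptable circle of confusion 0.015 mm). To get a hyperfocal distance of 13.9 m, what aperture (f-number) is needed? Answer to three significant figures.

Rearrange H = f²/(N·c) + f for N: N = f² / ((H − f)·c).
N = 52² / ((13900 − 52) × 0.015) = 2704 / 207.7 ≈ 13.

f/13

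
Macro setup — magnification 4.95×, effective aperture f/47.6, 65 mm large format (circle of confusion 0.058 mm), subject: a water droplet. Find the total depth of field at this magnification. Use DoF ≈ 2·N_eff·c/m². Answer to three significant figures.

At magnification m, DoF ≈ 2·N_eff·c/m² = 2 × 47.6 × 0.058 / 4.95² = 5.522 / 24.5 ≈ 0.225 mm.

0.225 mm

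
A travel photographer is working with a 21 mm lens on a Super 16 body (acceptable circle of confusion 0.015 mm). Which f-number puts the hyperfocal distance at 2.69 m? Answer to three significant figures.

Rearrange H = f²/(N·c) + f for N: N = f² / ((H − f)·c).
N = 21² / ((2690 − 21) × 0.015) = 441 / 40.03 ≈ 11.

f/11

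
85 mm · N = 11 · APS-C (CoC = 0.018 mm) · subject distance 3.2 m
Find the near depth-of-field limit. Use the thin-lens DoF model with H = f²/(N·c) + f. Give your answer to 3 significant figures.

2.95 m

Hyperfocal distance H = f²/(N·c) + f = 85²/(11 × 0.018) + 85 = 7225/0.198 + 85 ≈ 36574.9 mm ≈ 36.57 m.
Near limit Dn = s·(H − f)/(H + s − 2f) = 3200 × (36574.9 − 85) / (36574.9 + 3200 − 2 × 85) = 3200 × 36489.9 / 39604.9 ≈ 2948.3 mm ≈ 2.95 m.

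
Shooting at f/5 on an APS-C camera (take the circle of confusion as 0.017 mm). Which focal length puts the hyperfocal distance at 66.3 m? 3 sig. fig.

From H = f²/(N·c) + f, with f ≪ H: f ≈ √(H·N·c) = √(66300 × 5 × 0.017) = √5635.5 ≈ 75.07 mm.
Exact: f² + N·c·f − N·c·H = 0 ⇒ f = (−N·c + √((N·c)² + 4·N·c·H))/2 = (−0.085 + √22542)/2 ≈ 75.027 mm ≈ 75.0 mm.

75.0 mm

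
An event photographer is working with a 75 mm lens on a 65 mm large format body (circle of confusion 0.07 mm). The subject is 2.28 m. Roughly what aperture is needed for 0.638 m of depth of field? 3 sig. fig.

f/5

Write h = H − f = f²/(N·c). The thin-lens limits are Dn = s·h/(h + (s−f)) and Df = s·h/(h − (s−f)), so DoF = Df − Dn = 2·s·(s−f)·h / (h² − (s−f)²).
That is a quadratic in h: DoF·h² − 2·s·(s−f)·h − DoF·(s−f)² = 0 ⇒ h = (s−f)·(s + √(s² + DoF²)) / DoF = 2205 × (2280 + √(2280² + 638²)) / 638 = 2205 × (2280 + 2367.58) / 638 ≈ 16063 mm.
Then N = f²/(c·h) = 75² / (0.07 × 16063) = 5625 / 1124.4 ≈ 5.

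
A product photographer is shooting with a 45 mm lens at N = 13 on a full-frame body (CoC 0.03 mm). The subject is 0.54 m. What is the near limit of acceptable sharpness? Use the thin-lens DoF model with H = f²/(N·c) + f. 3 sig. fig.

493 mm

Hyperfocal distance H = f²/(N·c) + f = 45²/(13 × 0.03) + 45 = 2025/0.39 + 45 ≈ 5237.3 mm ≈ 5.237 m.
Near limit Dn = s·(H − f)/(H + s − 2f) = 540 × (5237.3 − 45) / (5237.3 + 540 − 2 × 45) = 540 × 5192.3 / 5687.3 ≈ 493.00 mm.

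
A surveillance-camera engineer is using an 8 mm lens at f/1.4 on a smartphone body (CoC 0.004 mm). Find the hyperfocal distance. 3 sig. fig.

11.4 m

Hyperfocal distance H = f²/(N·c) + f = 8²/(1.4 × 0.004) + 8 = 64/0.0056 + 8 ≈ 11436.6 mm ≈ 11.4 m.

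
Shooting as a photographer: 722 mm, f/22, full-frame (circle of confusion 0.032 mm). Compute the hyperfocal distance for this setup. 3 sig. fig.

741 m

Hyperfocal distance H = f²/(N·c) + f = 722²/(22 × 0.032) + 722 = 521284/0.704 + 722 ≈ 741182.2 mm ≈ 741 m.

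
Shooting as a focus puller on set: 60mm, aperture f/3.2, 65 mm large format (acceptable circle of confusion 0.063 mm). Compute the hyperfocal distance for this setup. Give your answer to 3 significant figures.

Hyperfocal distance H = f²/(N·c) + f = 60²/(3.2 × 0.063) + 60 = 3600/0.2016 + 60 ≈ 17917.1 mm ≈ 17.9 m.

17.9 m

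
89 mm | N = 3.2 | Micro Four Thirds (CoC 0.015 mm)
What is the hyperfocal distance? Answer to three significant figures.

165 m

Hyperfocal distance H = f²/(N·c) + f = 89²/(3.2 × 0.015) + 89 = 7921/0.048 + 89 ≈ 165109.8 mm ≈ 165 m.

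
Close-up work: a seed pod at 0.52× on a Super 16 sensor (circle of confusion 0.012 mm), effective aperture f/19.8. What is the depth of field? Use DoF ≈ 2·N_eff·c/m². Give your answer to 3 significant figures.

1.76 mm

At magnification m, DoF ≈ 2·N_eff·c/m² = 2 × 19.8 × 0.012 / 0.52² = 0.4752 / 0.2704 ≈ 1.76 mm.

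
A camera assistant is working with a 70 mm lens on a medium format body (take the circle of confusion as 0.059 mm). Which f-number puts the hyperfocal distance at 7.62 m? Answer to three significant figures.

Rearrange H = f²/(N·c) + f for N: N = f² / ((H − f)·c).
N = 70² / ((7620 − 70) × 0.059) = 4900 / 445.4 ≈ 11.

f/11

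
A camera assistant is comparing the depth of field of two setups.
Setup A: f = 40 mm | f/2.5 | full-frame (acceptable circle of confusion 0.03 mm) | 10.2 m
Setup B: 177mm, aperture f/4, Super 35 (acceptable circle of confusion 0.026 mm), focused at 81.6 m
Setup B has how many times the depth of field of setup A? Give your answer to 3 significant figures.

3.79

Setup A: H = 40²/(2.5×0.03) + 40 ≈ 21373.3 mm; DoF = Df − Dn = 19475 − 6909 ≈ 12566 mm.
Setup B: H = 177²/(4×0.026) + 177 ≈ 301417.4 mm; DoF = Df − Dn = 111826 − 64237 ≈ 47589 mm.
Ratio = 47589 / 12566 ≈ 3.79.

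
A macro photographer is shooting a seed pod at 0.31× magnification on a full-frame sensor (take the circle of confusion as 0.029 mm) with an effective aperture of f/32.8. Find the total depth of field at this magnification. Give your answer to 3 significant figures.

At magnification m, DoF ≈ 2·N_eff·c/m² = 2 × 32.8 × 0.029 / 0.31² = 1.902 / 0.0961 ≈ 19.8 mm.

19.8 mm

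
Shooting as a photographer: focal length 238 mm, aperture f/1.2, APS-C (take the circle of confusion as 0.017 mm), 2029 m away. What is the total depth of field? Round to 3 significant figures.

Hyperfocal distance H = f²/(N·c) + f = 238²/(1.2 × 0.017) + 238 = 56644/0.0204 + 238 ≈ 2776904.7 mm ≈ 2777 m.
Near limit Dn = s·(H − f)/(H + s − 2f) = 2029000 × (2776904.7 − 238) / (2776904.7 + 2029000 − 2 × 238) = 2029000 × 2776666.7 / 4805428.7 ≈ 1172394 mm.
Far limit Df = s·(H − f)/(H − s) = 2029000 × (2776904.7 − 238) / (2776904.7 − 2029000) = 2029000 × 2776666.7 / 747904.7 ≈ 7532854 mm.
Depth of field = Df − Dn = 7532854 − 1172394 ≈ 6360460 mm ≈ 6360 m.

6360 m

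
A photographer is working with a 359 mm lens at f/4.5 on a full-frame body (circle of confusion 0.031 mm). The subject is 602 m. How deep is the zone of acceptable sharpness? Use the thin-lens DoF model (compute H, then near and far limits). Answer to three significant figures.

Hyperfocal distance H = f²/(N·c) + f = 359²/(4.5 × 0.031) + 359 = 128881/0.1395 + 359 ≈ 924237.1 mm ≈ 924.2 m.
Near limit Dn = s·(H − f)/(H + s − 2f) = 602000 × (924237.1 − 359) / (924237.1 + 602000 − 2 × 359) = 602000 × 923878.1 / 1525519.1 ≈ 364581 mm.
Far limit Df = s·(H − f)/(H − s) = 602000 × (924237.1 − 359) / (924237.1 − 602000) = 602000 × 923878.1 / 322237.1 ≈ 1725979 mm.
Depth of field = Df − Dn = 1725979 − 364581 ≈ 1361398 mm ≈ 1360 m.

1360 m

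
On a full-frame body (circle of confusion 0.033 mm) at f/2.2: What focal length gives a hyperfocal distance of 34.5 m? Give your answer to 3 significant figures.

From H = f²/(N·c) + f, with f ≪ H: f ≈ √(H·N·c) = √(34500 × 2.2 × 0.033) = √2504.7 ≈ 50.05 mm.
Exact: f² + N·c·f − N·c·H = 0 ⇒ f = (−N·c + √((N·c)² + 4·N·c·H))/2 = (−0.0726 + √10019)/2 ≈ 50.011 mm ≈ 50.0 mm.

50.0 mm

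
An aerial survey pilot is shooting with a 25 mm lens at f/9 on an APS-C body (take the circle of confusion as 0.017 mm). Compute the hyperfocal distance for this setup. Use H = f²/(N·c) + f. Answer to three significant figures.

Hyperfocal distance H = f²/(N·c) + f = 25²/(9 × 0.017) + 25 = 625/0.153 + 25 ≈ 4110.0 mm ≈ 4.11 m.

4.11 m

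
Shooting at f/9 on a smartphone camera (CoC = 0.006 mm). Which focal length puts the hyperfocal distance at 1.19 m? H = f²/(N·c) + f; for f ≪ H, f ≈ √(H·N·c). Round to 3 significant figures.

7.99 mm

From H = f²/(N·c) + f, with f ≪ H: f ≈ √(H·N·c) = √(1190 × 9 × 0.006) = √64.260 ≈ 8.016 mm.
Exact: f² + N·c·f − N·c·H = 0 ⇒ f = (−N·c + √((N·c)² + 4·N·c·H))/2 = (−0.054 + √257.04)/2 ≈ 7.9893 mm ≈ 7.99 mm.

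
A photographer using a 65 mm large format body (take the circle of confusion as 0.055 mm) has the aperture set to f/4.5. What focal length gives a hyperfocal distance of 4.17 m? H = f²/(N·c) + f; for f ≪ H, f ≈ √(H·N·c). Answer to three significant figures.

32.0 mm

From H = f²/(N·c) + f, with f ≪ H: f ≈ √(H·N·c) = √(4170 × 4.5 × 0.055) = √1032.1 ≈ 32.13 mm.
Exact: f² + N·c·f − N·c·H = 0 ⇒ f = (−N·c + √((N·c)² + 4·N·c·H))/2 = (−0.2475 + √4128.4)/2 ≈ 32.002 mm ≈ 32.0 mm.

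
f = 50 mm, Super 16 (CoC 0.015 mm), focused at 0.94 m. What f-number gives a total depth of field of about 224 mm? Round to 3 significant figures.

f/22

Write h = H − f = f²/(N·c). The thin-lens limits are Dn = s·h/(h + (s−f)) and Df = s·h/(h − (s−f)), so DoF = Df − Dn = 2·s·(s−f)·h / (h² − (s−f)²).
That is a quadratic in h: DoF·h² − 2·s·(s−f)·h − DoF·(s−f)² = 0 ⇒ h = (s−f)·(s + √(s² + DoF²)) / DoF = 890 × (940 + √(940² + 224²)) / 224 = 890 × (940 + 966.321) / 224 ≈ 7574.2 mm.
Then N = f²/(c·h) = 50² / (0.015 × 7574.2) = 2500 / 113.61 ≈ 22.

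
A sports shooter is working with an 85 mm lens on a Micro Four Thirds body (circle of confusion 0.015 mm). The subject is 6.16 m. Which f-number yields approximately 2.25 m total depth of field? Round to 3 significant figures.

f/14

Write h = H − f = f²/(N·c). The thin-lens limits are Dn = s·h/(h + (s−f)) and Df = s·h/(h − (s−f)), so DoF = Df − Dn = 2·s·(s−f)·h / (h² − (s−f)²).
That is a quadratic in h: DoF·h² − 2·s·(s−f)·h − DoF·(s−f)² = 0 ⇒ h = (s−f)·(s + √(s² + DoF²)) / DoF = 6075 × (6160 + √(6160² + 2250²)) / 2250 = 6075 × (6160 + 6558.06) / 2250 ≈ 34339 mm.
Then N = f²/(c·h) = 85² / (0.015 × 34339) = 7225 / 515.08 ≈ 14.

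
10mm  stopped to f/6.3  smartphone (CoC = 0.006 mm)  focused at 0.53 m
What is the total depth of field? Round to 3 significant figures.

Hyperfocal distance H = f²/(N·c) + f = 10²/(6.3 × 0.006) + 10 = 100/0.0378 + 10 ≈ 2655.5 mm ≈ 2.656 m.
Near limit Dn = s·(H − f)/(H + s − 2f) = 530 × (2655.5 − 10) / (2655.5 + 530 − 2 × 10) = 530 × 2645.5 / 3165.5 ≈ 442.94 mm.
Far limit Df = s·(H − f)/(H − s) = 530 × (2655.5 − 10) / (2655.5 − 530) = 530 × 2645.5 / 2125.5 ≈ 659.66 mm.
Depth of field = Df − Dn = 659.66 − 442.94 ≈ 216.72 mm.

217 mm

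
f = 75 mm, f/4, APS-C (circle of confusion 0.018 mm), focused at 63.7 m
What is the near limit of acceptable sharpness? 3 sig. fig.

Hyperfocal distance H = f²/(N·c) + f = 75²/(4 × 0.018) + 75 = 5625/0.072 + 75 ≈ 78200.0 mm ≈ 78.20 m.
Near limit Dn = s·(H − f)/(H + s − 2f) = 63700 × (78200.0 − 75) / (78200.0 + 63700 − 2 × 75) = 63700 × 78125.0 / 141750.0 ≈ 35108 mm ≈ 35.1 m.

35.1 m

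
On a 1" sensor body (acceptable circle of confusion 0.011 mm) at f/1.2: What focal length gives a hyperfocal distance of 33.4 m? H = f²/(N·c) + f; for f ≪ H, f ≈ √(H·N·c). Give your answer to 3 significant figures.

21.0 mm

From H = f²/(N·c) + f, with f ≪ H: f ≈ √(H·N·c) = √(33400 × 1.2 × 0.011) = √440.88 ≈ 21.00 mm.
The +f correction barely moves this — solving exactly, f² + N·c·f − N·c·H = 0 ⇒ f = (−N·c + √((N·c)² + 4·N·c·H))/2 = (−0.0132 + √1763.5)/2 ≈ 20.991 mm, so f ≈ 21.0 mm.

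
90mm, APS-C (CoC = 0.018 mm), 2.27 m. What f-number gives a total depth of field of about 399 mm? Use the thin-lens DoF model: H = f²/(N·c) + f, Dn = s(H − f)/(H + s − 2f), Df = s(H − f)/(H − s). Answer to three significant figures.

f/18

Write h = H − f = f²/(N·c). The thin-lens limits are Dn = s·h/(h + (s−f)) and Df = s·h/(h − (s−f)), so DoF = Df − Dn = 2·s·(s−f)·h / (h² − (s−f)²).
That is a quadratic in h: DoF·h² − 2·s·(s−f)·h − DoF·(s−f)² = 0 ⇒ h = (s−f)·(s + √(s² + DoF²)) / DoF = 2180 × (2270 + √(2270² + 399²)) / 399 = 2180 × (2270 + 2304.80) / 399 ≈ 24995 mm.
Then N = f²/(c·h) = 90² / (0.018 × 24995) = 8100 / 449.91 ≈ 18.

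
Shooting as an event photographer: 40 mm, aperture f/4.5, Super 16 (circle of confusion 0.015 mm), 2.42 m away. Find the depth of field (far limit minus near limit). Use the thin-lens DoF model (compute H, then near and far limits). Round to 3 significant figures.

491 mm

Hyperfocal distance H = f²/(N·c) + f = 40²/(4.5 × 0.015) + 40 = 1600/0.0675 + 40 ≈ 23743.7 mm ≈ 23.74 m.
Near limit Dn = s·(H − f)/(H + s − 2f) = 2420 × (23743.7 − 40) / (23743.7 + 2420 − 2 × 40) = 2420 × 23703.7 / 26083.7 ≈ 2199.19 mm.
Far limit Df = s·(H − f)/(H − s) = 2420 × (23743.7 − 40) / (23743.7 − 2420) = 2420 × 23703.7 / 21323.7 ≈ 2690.10 mm.
Depth of field = Df − Dn = 2690.10 − 2199.19 ≈ 490.91 mm.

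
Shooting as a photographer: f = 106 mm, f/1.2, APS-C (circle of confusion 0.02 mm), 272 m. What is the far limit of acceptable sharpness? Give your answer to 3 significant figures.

649 m

Hyperfocal distance H = f²/(N·c) + f = 106²/(1.2 × 0.02) + 106 = 11236/0.024 + 106 ≈ 468272.7 mm ≈ 468.3 m.
Far limit Df = s·(H − f)/(H − s) = 272000 × (468272.7 − 106) / (468272.7 − 272000) = 272000 × 468166.7 / 196272.7 ≈ 648798 mm ≈ 649 m.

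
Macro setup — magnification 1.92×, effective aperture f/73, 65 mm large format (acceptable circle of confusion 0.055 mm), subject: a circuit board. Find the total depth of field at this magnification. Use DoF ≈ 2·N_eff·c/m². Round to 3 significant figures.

2.18 mm

At magnification m, DoF ≈ 2·N_eff·c/m² = 2 × 73 × 0.055 / 1.92² = 8.03 / 3.686 ≈ 2.18 mm.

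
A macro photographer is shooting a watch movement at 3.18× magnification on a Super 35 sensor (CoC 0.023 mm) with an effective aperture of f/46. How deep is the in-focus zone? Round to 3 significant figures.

At magnification m, DoF ≈ 2·N_eff·c/m² = 2 × 46 × 0.023 / 3.18² = 2.116 / 10.11 ≈ 0.209 mm.

0.209 mm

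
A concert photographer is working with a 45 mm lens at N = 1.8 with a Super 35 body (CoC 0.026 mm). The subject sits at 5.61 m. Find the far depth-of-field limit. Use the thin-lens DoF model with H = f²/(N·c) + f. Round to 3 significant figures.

6.44 m

Hyperfocal distance H = f²/(N·c) + f = 45²/(1.8 × 0.026) + 45 = 2025/0.0468 + 45 ≈ 43314.2 mm ≈ 43.31 m.
Far limit Df = s·(H − f)/(H − s) = 5610 × (43314.2 − 45) / (43314.2 − 5610) = 5610 × 43269.2 / 37704.2 ≈ 6438.0 mm ≈ 6.44 m.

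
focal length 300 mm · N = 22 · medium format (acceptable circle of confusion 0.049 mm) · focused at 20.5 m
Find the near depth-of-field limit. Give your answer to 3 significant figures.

16.5 m

Hyperfocal distance H = f²/(N·c) + f = 300²/(22 × 0.049) + 300 = 90000/1.078 + 300 ≈ 83787.9 mm ≈ 83.79 m.
Near limit Dn = s·(H − f)/(H + s − 2f) = 20500 × (83787.9 − 300) / (83787.9 + 20500 − 2 × 300) = 20500 × 83487.9 / 103687.9 ≈ 16506 mm ≈ 16.5 m.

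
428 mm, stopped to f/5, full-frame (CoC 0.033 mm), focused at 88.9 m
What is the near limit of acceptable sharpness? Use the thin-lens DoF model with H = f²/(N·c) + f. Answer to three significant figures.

Hyperfocal distance H = f²/(N·c) + f = 428²/(5 × 0.033) + 428 = 183184/0.165 + 428 ≈ 1110634.1 mm ≈ 1111 m.
Near limit Dn = s·(H − f)/(H + s − 2f) = 88900 × (1110634.1 − 428) / (1110634.1 + 88900 − 2 × 428) = 88900 × 1110206.1 / 1198678.1 ≈ 82338 mm ≈ 82.3 m.

82.3 m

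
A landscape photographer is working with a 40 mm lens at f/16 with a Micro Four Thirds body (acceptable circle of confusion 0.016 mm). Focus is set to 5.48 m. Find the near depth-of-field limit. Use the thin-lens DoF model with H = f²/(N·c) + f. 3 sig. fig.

2.93 m

Hyperfocal distance H = f²/(N·c) + f = 40²/(16 × 0.016) + 40 = 1600/0.256 + 40 ≈ 6290.0 mm ≈ 6.290 m.
Near limit Dn = s·(H − f)/(H + s − 2f) = 5480 × (6290.0 − 40) / (6290.0 + 5480 − 2 × 40) = 5480 × 6250.0 / 11690.0 ≈ 2929.9 mm ≈ 2.93 m.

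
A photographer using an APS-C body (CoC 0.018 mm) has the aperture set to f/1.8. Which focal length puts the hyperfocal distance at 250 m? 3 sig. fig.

90.0 mm

From H = f²/(N·c) + f, with f ≪ H: f ≈ √(H·N·c) = √(250000 × 1.8 × 0.018) = √8100.0 ≈ 90.00 mm.
The +f correction barely moves this — solving exactly, f² + N·c·f − N·c·H = 0 ⇒ f = (−N·c + √((N·c)² + 4·N·c·H))/2 = (−0.0324 + √32400)/2 ≈ 89.984 mm, so f ≈ 90.0 mm.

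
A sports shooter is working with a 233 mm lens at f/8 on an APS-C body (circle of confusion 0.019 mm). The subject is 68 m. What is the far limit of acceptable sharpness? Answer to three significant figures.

83.9 m

Hyperfocal distance H = f²/(N·c) + f = 233²/(8 × 0.019) + 233 = 54289/0.152 + 233 ≈ 357397.5 mm ≈ 357.4 m.
Far limit Df = s·(H − f)/(H − s) = 68000 × (357397.5 − 233) / (357397.5 − 68000) = 68000 × 357164.5 / 289397.5 ≈ 83923 mm ≈ 83.9 m.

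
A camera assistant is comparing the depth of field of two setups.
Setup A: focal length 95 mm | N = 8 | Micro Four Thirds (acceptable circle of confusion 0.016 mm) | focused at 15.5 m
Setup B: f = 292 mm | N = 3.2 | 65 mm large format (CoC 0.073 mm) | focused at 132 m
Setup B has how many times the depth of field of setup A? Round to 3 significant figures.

Setup A: H = 95²/(8×0.016) + 95 ≈ 70602.8 mm; DoF = Df − Dn = 19833.3 − 12720.7 ≈ 7112.6 mm.
Setup B: H = 292²/(3.2×0.073) + 292 ≈ 365292.0 mm; DoF = Df − Dn = 206522 − 96999 ≈ 109523 mm.
Ratio = 109523 / 7112.6 ≈ 15.4.

15.4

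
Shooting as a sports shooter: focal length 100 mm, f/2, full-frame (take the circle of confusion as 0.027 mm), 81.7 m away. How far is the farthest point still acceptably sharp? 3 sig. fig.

Hyperfocal distance H = f²/(N·c) + f = 100²/(2 × 0.027) + 100 = 10000/0.054 + 100 ≈ 185285.2 mm ≈ 185.3 m.
Far limit Df = s·(H − f)/(H − s) = 81700 × (185285.2 − 100) / (185285.2 − 81700) = 81700 × 185185.2 / 103585.2 ≈ 146060 mm ≈ 146 m.

146 m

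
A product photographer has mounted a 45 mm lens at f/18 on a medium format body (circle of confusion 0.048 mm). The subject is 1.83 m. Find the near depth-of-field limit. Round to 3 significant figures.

Hyperfocal distance H = f²/(N·c) + f = 45²/(18 × 0.048) + 45 = 2025/0.864 + 45 ≈ 2388.8 mm ≈ 2.389 m.
Near limit Dn = s·(H − f)/(H + s − 2f) = 1830 × (2388.8 − 45) / (2388.8 + 1830 − 2 × 45) = 1830 × 2343.8 / 4128.8 ≈ 1038.8 mm ≈ 1.04 m.

1.04 m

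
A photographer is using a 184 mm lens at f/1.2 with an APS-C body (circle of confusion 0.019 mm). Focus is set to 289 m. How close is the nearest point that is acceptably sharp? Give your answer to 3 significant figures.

242 m

Hyperfocal distance H = f²/(N·c) + f = 184²/(1.2 × 0.019) + 184 = 33856/0.0228 + 184 ≈ 1485096.3 mm ≈ 1485 m.
Near limit Dn = s·(H − f)/(H + s − 2f) = 289000 × (1485096.3 − 184) / (1485096.3 + 289000 − 2 × 184) = 289000 × 1484912.3 / 1773728.3 ≈ 241942 mm ≈ 242 m.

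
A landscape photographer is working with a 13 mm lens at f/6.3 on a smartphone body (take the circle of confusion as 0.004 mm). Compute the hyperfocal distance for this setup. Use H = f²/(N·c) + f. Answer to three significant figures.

Hyperfocal distance H = f²/(N·c) + f = 13²/(6.3 × 0.004) + 13 = 169/0.0252 + 13 ≈ 6719.3 mm ≈ 6.72 m.

6.72 m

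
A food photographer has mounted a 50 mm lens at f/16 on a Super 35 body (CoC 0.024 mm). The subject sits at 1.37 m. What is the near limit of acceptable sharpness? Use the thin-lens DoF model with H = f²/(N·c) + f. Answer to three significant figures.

Hyperfocal distance H = f²/(N·c) + f = 50²/(16 × 0.024) + 50 = 2500/0.384 + 50 ≈ 6560.4 mm ≈ 6.560 m.
Near limit Dn = s·(H − f)/(H + s − 2f) = 1370 × (6560.4 − 50) / (6560.4 + 1370 − 2 × 50) = 1370 × 6510.4 / 7830.4 ≈ 1139.1 mm ≈ 1.14 m.

1.14 m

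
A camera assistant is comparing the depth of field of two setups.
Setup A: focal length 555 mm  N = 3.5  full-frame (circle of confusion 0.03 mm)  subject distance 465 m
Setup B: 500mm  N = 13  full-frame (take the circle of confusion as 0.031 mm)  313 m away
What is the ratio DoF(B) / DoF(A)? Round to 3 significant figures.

Setup A: H = 555²/(3.5×0.03) + 555 ≈ 2934126.4 mm; DoF = Df − Dn = 552467 − 401443 ≈ 151024 mm.
Setup B: H = 500²/(13×0.031) + 500 ≈ 620847.4 mm; DoF = Df − Dn = 630730 − 208146 ≈ 422584 mm.
Ratio = 422584 / 151024 ≈ 2.80.

2.80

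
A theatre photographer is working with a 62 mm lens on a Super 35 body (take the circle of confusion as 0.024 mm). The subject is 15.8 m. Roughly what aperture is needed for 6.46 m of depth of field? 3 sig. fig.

f/2.00

Write h = H − f = f²/(N·c). The thin-lens limits are Dn = s·h/(h + (s−f)) and Df = s·h/(h − (s−f)), so DoF = Df − Dn = 2·s·(s−f)·h / (h² − (s−f)²).
That is a quadratic in h: DoF·h² − 2·s·(s−f)·h − DoF·(s−f)² = 0 ⇒ h = (s−f)·(s + √(s² + DoF²)) / DoF = 15738 × (15800 + √(15800² + 6460²)) / 6460 = 15738 × (15800 + 17069.6) / 6460 ≈ 80078 mm.
Then N = f²/(c·h) = 62² / (0.024 × 80078) = 3844 / 1921.9 ≈ 2.00.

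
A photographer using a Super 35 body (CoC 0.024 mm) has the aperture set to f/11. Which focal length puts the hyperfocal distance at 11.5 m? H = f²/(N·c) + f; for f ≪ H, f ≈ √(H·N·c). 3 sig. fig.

55.0 mm

From H = f²/(N·c) + f, with f ≪ H: f ≈ √(H·N·c) = √(11500 × 11 × 0.024) = √3036.0 ≈ 55.10 mm.
Exact: f² + N·c·f − N·c·H = 0 ⇒ f = (−N·c + √((N·c)² + 4·N·c·H))/2 = (−0.264 + √12144)/2 ≈ 54.968 mm ≈ 55.0 mm.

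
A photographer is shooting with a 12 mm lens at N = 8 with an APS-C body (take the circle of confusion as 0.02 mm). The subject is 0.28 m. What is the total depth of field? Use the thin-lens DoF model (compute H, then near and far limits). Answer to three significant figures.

Hyperfocal distance H = f²/(N·c) + f = 12²/(8 × 0.02) + 12 = 144/0.16 + 12 ≈ 912.0 mm ≈ 0.912 m.
Near limit Dn = s·(H − f)/(H + s − 2f) = 280 × (912.0 − 12) / (912.0 + 280 − 2 × 12) = 280 × 900.0 / 1168.0 ≈ 215.75 mm.
Far limit Df = s·(H − f)/(H − s) = 280 × (912.0 − 12) / (912.0 − 280) = 280 × 900.0 / 632.0 ≈ 398.73 mm.
Depth of field = Df − Dn = 398.73 − 215.75 ≈ 182.98 mm.

183 mm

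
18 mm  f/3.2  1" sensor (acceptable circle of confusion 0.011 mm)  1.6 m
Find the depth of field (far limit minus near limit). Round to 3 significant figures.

Hyperfocal distance H = f²/(N·c) + f = 18²/(3.2 × 0.011) + 18 = 324/0.0352 + 18 ≈ 9222.5 mm ≈ 9.223 m.
Near limit Dn = s·(H − f)/(H + s − 2f) = 1600 × (9222.5 − 18) / (9222.5 + 1600 − 2 × 18) = 1600 × 9204.5 / 10786.5 ≈ 1365.34 mm.
Far limit Df = s·(H − f)/(H − s) = 1600 × (9222.5 − 18) / (9222.5 − 1600) = 1600 × 9204.5 / 7622.5 ≈ 1932.07 mm.
Depth of field = Df − Dn = 1932.07 − 1365.34 ≈ 566.73 mm ≈ 0.567 m.

0.567 m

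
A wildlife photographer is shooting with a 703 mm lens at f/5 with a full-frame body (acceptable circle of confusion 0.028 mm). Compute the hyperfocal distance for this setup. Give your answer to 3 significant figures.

3530 m

Hyperfocal distance H = f²/(N·c) + f = 703²/(5 × 0.028) + 703 = 494209/0.14 + 703 ≈ 3530767.3 mm ≈ 3530 m.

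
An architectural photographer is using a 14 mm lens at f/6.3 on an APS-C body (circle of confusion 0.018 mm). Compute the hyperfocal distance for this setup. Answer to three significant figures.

1.74 m

Hyperfocal distance H = f²/(N·c) + f = 14²/(6.3 × 0.018) + 14 = 196/0.1134 + 14 ≈ 1742.4 mm ≈ 1.74 m.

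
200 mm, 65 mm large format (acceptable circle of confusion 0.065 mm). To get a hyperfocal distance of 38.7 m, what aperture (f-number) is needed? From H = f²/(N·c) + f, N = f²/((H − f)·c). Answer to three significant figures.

Rearrange H = f²/(N·c) + f for N: N = f² / ((H − f)·c).
N = 200² / ((38700 − 200) × 0.065) = 40000 / 2502 ≈ 16.

f/16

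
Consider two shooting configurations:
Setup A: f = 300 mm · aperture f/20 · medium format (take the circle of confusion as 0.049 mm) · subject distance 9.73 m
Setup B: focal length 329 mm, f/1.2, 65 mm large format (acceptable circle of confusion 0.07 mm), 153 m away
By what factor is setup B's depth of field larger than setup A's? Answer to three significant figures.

Setup A: H = 300²/(20×0.049) + 300 ≈ 92136.7 mm; DoF = Df − Dn = 10843.4 − 8823.9 ≈ 2019.5 mm.
Setup B: H = 329²/(1.2×0.07) + 329 ≈ 1288912.3 mm; DoF = Df − Dn = 173564 − 136793 ≈ 36771 mm.
Ratio = 36771 / 2019.5 ≈ 18.2.

18.2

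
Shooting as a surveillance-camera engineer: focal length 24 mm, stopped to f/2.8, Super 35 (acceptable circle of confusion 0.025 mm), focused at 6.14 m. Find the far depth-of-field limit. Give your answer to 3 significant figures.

23.9 m

Hyperfocal distance H = f²/(N·c) + f = 24²/(2.8 × 0.025) + 24 = 576/0.07 + 24 ≈ 8252.6 mm ≈ 8.253 m.
Far limit Df = s·(H − f)/(H − s) = 6140 × (8252.6 − 24) / (8252.6 − 6140) = 6140 × 8228.6 / 2112.6 ≈ 23916 mm ≈ 23.9 m.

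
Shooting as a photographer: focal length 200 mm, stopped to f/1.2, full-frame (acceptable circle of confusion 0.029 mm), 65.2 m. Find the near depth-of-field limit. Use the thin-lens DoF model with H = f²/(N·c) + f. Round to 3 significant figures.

61.7 m

Hyperfocal distance H = f²/(N·c) + f = 200²/(1.2 × 0.029) + 200 = 40000/0.0348 + 200 ≈ 1149625.3 mm ≈ 1150 m.
Near limit Dn = s·(H − f)/(H + s − 2f) = 65200 × (1149625.3 − 200) / (1149625.3 + 65200 − 2 × 200) = 65200 × 1149425.3 / 1214425.3 ≈ 61710 mm ≈ 61.7 m.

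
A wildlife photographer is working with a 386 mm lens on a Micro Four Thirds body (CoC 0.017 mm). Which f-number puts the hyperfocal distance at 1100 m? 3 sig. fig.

Rearrange H = f²/(N·c) + f for N: N = f² / ((H − f)·c).
N = 386² / ((1100000 − 386) × 0.017) = 148996 / 18693 ≈ 7.97.

f/7.97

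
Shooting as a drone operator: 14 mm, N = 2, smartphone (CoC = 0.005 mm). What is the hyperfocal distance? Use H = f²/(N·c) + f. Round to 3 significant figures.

19.6 m

Hyperfocal distance H = f²/(N·c) + f = 14²/(2 × 0.005) + 14 = 196/0.01 + 14 ≈ 19614.0 mm ≈ 19.6 m.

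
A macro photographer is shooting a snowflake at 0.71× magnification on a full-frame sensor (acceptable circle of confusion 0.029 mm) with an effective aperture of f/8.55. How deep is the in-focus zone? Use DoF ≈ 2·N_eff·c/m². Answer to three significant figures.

At magnification m, DoF ≈ 2·N_eff·c/m² = 2 × 8.55 × 0.029 / 0.71² = 0.4959 / 0.5041 ≈ 0.984 mm.

0.984 mm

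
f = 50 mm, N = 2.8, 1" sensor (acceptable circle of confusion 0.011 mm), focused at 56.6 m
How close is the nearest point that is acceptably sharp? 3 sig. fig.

33.4 m

Hyperfocal distance H = f²/(N·c) + f = 50²/(2.8 × 0.011) + 50 = 2500/0.0308 + 50 ≈ 81218.8 mm ≈ 81.22 m.
Near limit Dn = s·(H − f)/(H + s − 2f) = 56600 × (81218.8 − 50) / (81218.8 + 56600 − 2 × 50) = 56600 × 81168.8 / 137718.8 ≈ 33359 mm ≈ 33.4 m.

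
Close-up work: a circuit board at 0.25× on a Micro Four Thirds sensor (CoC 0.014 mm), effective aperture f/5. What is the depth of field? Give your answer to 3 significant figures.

At magnification m, DoF ≈ 2·N_eff·c/m² = 2 × 5 × 0.014 / 0.25² = 0.14 / 0.0625 ≈ 2.24 mm.

2.24 mm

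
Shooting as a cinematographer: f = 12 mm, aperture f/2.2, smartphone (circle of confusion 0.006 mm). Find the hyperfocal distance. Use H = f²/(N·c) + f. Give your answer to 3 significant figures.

10.9 m

Hyperfocal distance H = f²/(N·c) + f = 12²/(2.2 × 0.006) + 12 = 144/0.0132 + 12 ≈ 10921.1 mm ≈ 10.9 m.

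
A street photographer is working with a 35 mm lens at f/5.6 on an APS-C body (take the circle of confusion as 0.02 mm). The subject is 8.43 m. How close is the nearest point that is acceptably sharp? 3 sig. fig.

Hyperfocal distance H = f²/(N·c) + f = 35²/(5.6 × 0.02) + 35 = 1225/0.112 + 35 ≈ 10972.5 mm ≈ 10.97 m.
Near limit Dn = s·(H − f)/(H + s − 2f) = 8430 × (10972.5 − 35) / (10972.5 + 8430 − 2 × 35) = 8430 × 10937.5 / 19332.5 ≈ 4769.3 mm ≈ 4.77 m.

4.77 m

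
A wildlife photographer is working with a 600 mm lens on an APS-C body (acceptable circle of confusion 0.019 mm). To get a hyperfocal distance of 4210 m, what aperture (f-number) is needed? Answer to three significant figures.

Rearrange H = f²/(N·c) + f for N: N = f² / ((H − f)·c).
N = 600² / ((4210000 − 600) × 0.019) = 360000 / 79979 ≈ 4.50.

f/4.50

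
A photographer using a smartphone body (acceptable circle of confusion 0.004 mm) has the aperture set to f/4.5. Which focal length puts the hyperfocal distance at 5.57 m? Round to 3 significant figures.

10.0 mm

From H = f²/(N·c) + f, with f ≪ H: f ≈ √(H·N·c) = √(5570 × 4.5 × 0.004) = √100.26 ≈ 10.01 mm.
The +f correction barely moves this — solving exactly, f² + N·c·f − N·c·H = 0 ⇒ f = (−N·c + √((N·c)² + 4·N·c·H))/2 = (−0.018 + √401.04)/2 ≈ 10.004 mm, so f ≈ 10.0 mm.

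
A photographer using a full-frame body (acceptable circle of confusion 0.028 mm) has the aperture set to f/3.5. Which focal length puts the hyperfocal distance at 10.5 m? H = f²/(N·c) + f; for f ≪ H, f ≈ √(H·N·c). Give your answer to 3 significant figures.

32.0 mm

From H = f²/(N·c) + f, with f ≪ H: f ≈ √(H·N·c) = √(10500 × 3.5 × 0.028) = √1029.0 ≈ 32.08 mm.
Exact: f² + N·c·f − N·c·H = 0 ⇒ f = (−N·c + √((N·c)² + 4·N·c·H))/2 = (−0.098 + √4116.0)/2 ≈ 32.029 mm ≈ 32.0 mm.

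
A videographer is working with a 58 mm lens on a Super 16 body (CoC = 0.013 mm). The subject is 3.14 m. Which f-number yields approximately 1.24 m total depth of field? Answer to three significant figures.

Write h = H − f = f²/(N·c). The thin-lens limits are Dn = s·h/(h + (s−f)) and Df = s·h/(h − (s−f)), so DoF = Df − Dn = 2·s·(s−f)·h / (h² − (s−f)²).
That is a quadratic in h: DoF·h² − 2·s·(s−f)·h − DoF·(s−f)² = 0 ⇒ h = (s−f)·(s + √(s² + DoF²)) / DoF = 3082 × (3140 + √(3140² + 1240²)) / 1240 = 3082 × (3140 + 3375.97) / 1240 ≈ 16195 mm.
Then N = f²/(c·h) = 58² / (0.013 × 16195) = 3364 / 210.54 ≈ 16.

f/16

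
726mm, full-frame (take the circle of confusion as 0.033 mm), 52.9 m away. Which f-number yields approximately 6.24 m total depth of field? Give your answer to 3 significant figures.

Write h = H − f = f²/(N·c). The thin-lens limits are Dn = s·h/(h + (s−f)) and Df = s·h/(h − (s−f)), so DoF = Df − Dn = 2·s·(s−f)·h / (h² − (s−f)²).
That is a quadratic in h: DoF·h² − 2·s·(s−f)·h − DoF·(s−f)² = 0 ⇒ h = (s−f)·(s + √(s² + DoF²)) / DoF = 52174 × (52900 + √(52900² + 6240²)) / 6240 = 52174 × (52900 + 53266.8) / 6240 ≈ 887683 mm.
Then N = f²/(c·h) = 726² / (0.033 × 887683) = 527076 / 29294 ≈ 18.

f/18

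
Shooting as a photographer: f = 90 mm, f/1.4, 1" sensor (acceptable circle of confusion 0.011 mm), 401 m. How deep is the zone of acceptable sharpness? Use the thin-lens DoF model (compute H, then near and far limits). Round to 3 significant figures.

Hyperfocal distance H = f²/(N·c) + f = 90²/(1.4 × 0.011) + 90 = 8100/0.0154 + 90 ≈ 526064.0 mm ≈ 526.1 m.
Near limit Dn = s·(H − f)/(H + s − 2f) = 401000 × (526064.0 − 90) / (526064.0 + 401000 − 2 × 90) = 401000 × 525974.0 / 926884.0 ≈ 227553 mm.
Far limit Df = s·(H − f)/(H − s) = 401000 × (526064.0 − 90) / (526064.0 − 401000) = 401000 × 525974.0 / 125064.0 ≈ 1686461 mm.
Depth of field = Df − Dn = 1686461 − 227553 ≈ 1458908 mm ≈ 1460 m.

1460 m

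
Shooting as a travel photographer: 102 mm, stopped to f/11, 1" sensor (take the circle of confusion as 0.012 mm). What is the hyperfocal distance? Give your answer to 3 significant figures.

78.9 m

Hyperfocal distance H = f²/(N·c) + f = 102²/(11 × 0.012) + 102 = 10404/0.132 + 102 ≈ 78920.2 mm ≈ 78.9 m.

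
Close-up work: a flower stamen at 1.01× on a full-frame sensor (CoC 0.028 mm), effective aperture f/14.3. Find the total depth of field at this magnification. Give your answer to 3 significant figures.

0.785 mm

At magnification m, DoF ≈ 2·N_eff·c/m² = 2 × 14.3 × 0.028 / 1.01² = 0.8008 / 1.02 ≈ 0.785 mm.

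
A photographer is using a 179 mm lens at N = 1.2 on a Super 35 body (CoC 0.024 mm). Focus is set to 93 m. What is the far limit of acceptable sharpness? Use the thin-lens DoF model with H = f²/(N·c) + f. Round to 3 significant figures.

101 m

Hyperfocal distance H = f²/(N·c) + f = 179²/(1.2 × 0.024) + 179 = 32041/0.0288 + 179 ≈ 1112713.7 mm ≈ 1113 m.
Far limit Df = s·(H − f)/(H − s) = 93000 × (1112713.7 − 179) / (1112713.7 − 93000) = 93000 × 1112534.7 / 1019713.7 ≈ 101465 mm ≈ 101 m.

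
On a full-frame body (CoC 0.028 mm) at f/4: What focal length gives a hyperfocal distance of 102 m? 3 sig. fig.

From H = f²/(N·c) + f, with f ≪ H: f ≈ √(H·N·c) = √(102000 × 4 × 0.028) = √11424 ≈ 106.9 mm.
The +f correction barely moves this — solving exactly, f² + N·c·f − N·c·H = 0 ⇒ f = (−N·c + √((N·c)² + 4·N·c·H))/2 = (−0.112 + √45696)/2 ≈ 106.83 mm, so f ≈ 107 mm.

107 mm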